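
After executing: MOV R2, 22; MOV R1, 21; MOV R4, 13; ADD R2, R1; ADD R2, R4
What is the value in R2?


Register state trace:
  MOV R2, 22  → R2 = 22
  MOV R1, 21  → R1 = 21
  MOV R4, 13  → R4 = 13
  ADD R2, R1  → R2 = 22 + 21 = 43
  ADD R2, R4  → R2 = 43 + 13 = 56
Final: R2 = 56

56


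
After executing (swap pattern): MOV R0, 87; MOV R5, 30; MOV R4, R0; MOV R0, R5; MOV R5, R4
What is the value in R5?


Register state trace (swap pattern):
  MOV R0, 87  → R0 = 87
  MOV R5, 30  → R5 = 30
  MOV R4, R0  → R4 = 87  (save R0)
  MOV R0, R5  → R0 = 30  (R0 gets R5's value)
  MOV R5, R4  → R5 = 87  (R5 gets saved value)
Final: R5 = 87

87


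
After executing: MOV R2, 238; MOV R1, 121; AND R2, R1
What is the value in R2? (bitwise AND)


Register state trace:
  MOV R2, 238  → R2 = 238 (0b11101110)
  MOV R1, 121  → R1 = 121 (0b01111001)
  AND R2, R1  → R2 = 238 AND 121 = 104 (0b01101000)
Final: R2 = 104

104


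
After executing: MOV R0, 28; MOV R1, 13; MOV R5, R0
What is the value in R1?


Register state trace:
  MOV R0, 28  → R0 = 28
  MOV R1, 13  → R1 = 13
  MOV R5, R0  → R5 = 28
Final: R1 = 13

13


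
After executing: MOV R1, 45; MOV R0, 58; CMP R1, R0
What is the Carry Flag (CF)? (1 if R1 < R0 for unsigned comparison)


Register state trace:
  MOV R1, 45  → R1 = 45
  MOV R0, 58  → R0 = 58
  CMP R1, R0  → unsigned 45 - 58: borrow occurs
  45 < 58, so CF = 1
CF = 1

1


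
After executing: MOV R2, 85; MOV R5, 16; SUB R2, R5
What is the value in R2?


Register state trace:
  MOV R2, 85  → R2 = 85
  MOV R5, 16  → R5 = 16
  SUB R2, R5  → R2 = 85 - 16 = 69
Final: R2 = 69

69


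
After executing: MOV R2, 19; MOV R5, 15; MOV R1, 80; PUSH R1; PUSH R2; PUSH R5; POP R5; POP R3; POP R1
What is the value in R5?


Stack trace (top is rightmost):
  MOV R2, 19  → R2 = 19
  MOV R5, 15  → R5 = 15
  MOV R1, 80  → R1 = 80
  PUSH R1  → stack: [80]
  PUSH R2  → stack: [80, 19]
  PUSH R5  → stack: [80, 19, 15]
  POP R5  → R5 = 15, stack: [80, 19]
  POP R3  → R3 = 19, stack: [80]
  POP R1  → R1 = 80, stack: []
Final: R5 = 15

15


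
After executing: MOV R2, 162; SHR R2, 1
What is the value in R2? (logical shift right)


Register state trace:
  MOV R2, 162  → R2 = 162
  SHR R2, 1  → R2 = 162 >> 1 = 162 // 2^1 = 81
Final: R2 = 81

81


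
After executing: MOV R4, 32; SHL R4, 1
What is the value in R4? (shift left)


Register state trace:
  MOV R4, 32  → R4 = 32
  SHL R4, 1  → R4 = 32 << 1 = 32 * 2^1 = 64
Final: R4 = 64

64


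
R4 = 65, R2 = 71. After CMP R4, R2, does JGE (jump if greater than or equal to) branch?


Trace:
  R4 = 65, R2 = 71
  CMP R4, R2  → compares 65 vs 71
  JGE checks: is 65 greater than or equal to 71?
  65 < 71, so condition is false
Branch taken: No

No


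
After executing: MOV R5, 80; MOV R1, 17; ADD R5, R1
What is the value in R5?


Register state trace:
  MOV R5, 80  → R5 = 80
  MOV R1, 17  → R1 = 17
  ADD R5, R1  → R5 = 80 + 17 = 97
Final: R5 = 97

97


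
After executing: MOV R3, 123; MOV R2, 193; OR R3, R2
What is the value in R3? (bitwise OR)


Register state trace:
  MOV R3, 123  → R3 = 123 (0b01111011)
  MOV R2, 193  → R2 = 193 (0b11000001)
  OR R3, R2   → R3 = 123 OR 193 = 251 (0b11111011)
Final: R3 = 251

251


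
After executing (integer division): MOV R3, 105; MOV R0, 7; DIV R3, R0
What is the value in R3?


Register state trace:
  MOV R3, 105  → R3 = 105
  MOV R0, 7  → R0 = 7
  DIV R3, R0  → R3 = 105 // 7 = 15
Final: R3 = 15

15


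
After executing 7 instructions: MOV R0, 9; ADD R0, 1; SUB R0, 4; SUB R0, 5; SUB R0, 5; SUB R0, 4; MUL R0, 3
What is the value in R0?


Register state trace:
  MOV R0, 9  → R0 = 9
  ADD R0, 1  → R0 = 9 + 1 = 10
  SUB R0, 4  → R0 = 10 - 4 = 6
  SUB R0, 5  → R0 = 6 - 5 = 1
  SUB R0, 5  → R0 = 1 - 5 = -4
  SUB R0, 4  → R0 = -4 - 4 = -8
  MUL R0, 3  → R0 = -8 * 3 = -24
Final: R0 = -24

-24


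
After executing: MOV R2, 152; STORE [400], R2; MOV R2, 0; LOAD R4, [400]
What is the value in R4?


Register and memory trace:
  MOV R2, 152  → R2 = 152
  STORE [400], R2  → mem[400] = 152
  MOV R2, 0  → R2 = 0
  LOAD R4, [400]  → R4 = mem[400] = 152
Final: R4 = 152

152


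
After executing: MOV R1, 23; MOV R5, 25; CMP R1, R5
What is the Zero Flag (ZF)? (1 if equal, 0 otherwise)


Register state trace:
  MOV R1, 23  → R1 = 23
  MOV R5, 25  → R5 = 25
  CMP R1, R5  → computes 23 - 25 = -2
  Result is nonzero, so values are not equal
ZF = 0

0


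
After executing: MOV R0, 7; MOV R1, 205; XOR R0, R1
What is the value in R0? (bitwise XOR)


Register state trace:
  MOV R0, 7  → R0 = 7 (0b00000111)
  MOV R1, 205  → R1 = 205 (0b11001101)
  XOR R0, R1  → R0 = 7 XOR 205 = 202 (0b11001010)
Final: R0 = 202

202


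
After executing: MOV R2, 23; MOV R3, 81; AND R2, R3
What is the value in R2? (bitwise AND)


Register state trace:
  MOV R2, 23  → R2 = 23 (0b00010111)
  MOV R3, 81  → R3 = 81 (0b01010001)
  AND R2, R3  → R2 = 23 AND 81 = 17 (0b00010001)
Final: R2 = 17

17


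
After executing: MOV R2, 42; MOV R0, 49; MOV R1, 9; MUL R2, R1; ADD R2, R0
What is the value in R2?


Register state trace:
  MOV R2, 42  → R2 = 42
  MOV R0, 49  → R0 = 49
  MOV R1, 9  → R1 = 9
  MUL R2, R1  → R2 = 42 * 9 = 378
  ADD R2, R0  → R2 = 378 + 49 = 427
Final: R2 = 427

427


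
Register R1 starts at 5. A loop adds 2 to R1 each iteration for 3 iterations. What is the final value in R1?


Starting value: R1 = 5
  Iter 1: R1 = 5 + 2 = 7
  Iter 2: R1 = 7 + 2 = 9
  Iter 3: R1 = 9 + 2 = 11
Final: R1 = 11

11


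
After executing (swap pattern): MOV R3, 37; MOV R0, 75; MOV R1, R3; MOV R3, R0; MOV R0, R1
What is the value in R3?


Register state trace (swap pattern):
  MOV R3, 37  → R3 = 37
  MOV R0, 75  → R0 = 75
  MOV R1, R3  → R1 = 37  (save R3)
  MOV R3, R0  → R3 = 75  (R3 gets R0's value)
  MOV R0, R1  → R0 = 37  (R0 gets saved value)
Final: R3 = 75

75


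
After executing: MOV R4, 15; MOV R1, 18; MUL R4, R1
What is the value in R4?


Register state trace:
  MOV R4, 15  → R4 = 15
  MOV R1, 18  → R1 = 18
  MUL R4, R1  → R4 = 15 * 18 = 270
Final: R4 = 270

270


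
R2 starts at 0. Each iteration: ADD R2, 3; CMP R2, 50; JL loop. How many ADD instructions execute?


Loop trace (R2 starts at 0, target 50, step 3):
  ADD #1: R2 = 0 + 3 = 3  → 3 < 50, loop
  ADD #2: R2 = 3 + 3 = 6  → 6 < 50, loop
  ADD #3: R2 = 6 + 3 = 9  → 9 < 50, loop
  ADD #4: R2 = 9 + 3 = 12  → 12 < 50, loop
  ADD #5: R2 = 12 + 3 = 15  → 15 < 50, loop
  ADD #6: R2 = 15 + 3 = 18  → 18 < 50, loop
  ADD #7: R2 = 18 + 3 = 21  → 21 < 50, loop
  ADD #8: R2 = 21 + 3 = 24  → 24 < 50, loop
  ADD #9: R2 = 24 + 3 = 27  → 27 < 50, loop
  ADD #10: R2 = 27 + 3 = 30  → 30 < 50, loop
  ADD #11: R2 = 30 + 3 = 33  → 33 < 50, loop
  ADD #12: R2 = 33 + 3 = 36  → 36 < 50, loop
  ADD #13: R2 = 36 + 3 = 39  → 39 < 50, loop
  ADD #14: R2 = 39 + 3 = 42  → 42 < 50, loop
  ADD #15: R2 = 42 + 3 = 45  → 45 < 50, loop
  ADD #16: R2 = 45 + 3 = 48  → 48 < 50, loop
  ADD #17: R2 = 48 + 3 = 51  → 51 >= 50, exit
Total ADD instructions: 17

17


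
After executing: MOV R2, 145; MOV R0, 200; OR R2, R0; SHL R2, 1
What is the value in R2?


Register state trace:
  MOV R2, 145  → R2 = 145 (0b10010001)
  MOV R0, 200  → R0 = 200 (0b11001000)
  OR R2, R0  → R2 = 145 OR 200 = 217 (0b11011001)
  SHL R2, 1  → R2 = 217 << 1 = 434
Final: R2 = 434

434


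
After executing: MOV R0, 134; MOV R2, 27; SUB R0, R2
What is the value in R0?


Register state trace:
  MOV R0, 134  → R0 = 134
  MOV R2, 27  → R2 = 27
  SUB R0, R2  → R0 = 134 - 27 = 107
Final: R0 = 107

107


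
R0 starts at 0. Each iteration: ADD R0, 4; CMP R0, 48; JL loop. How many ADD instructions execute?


Loop trace (R0 starts at 0, target 48, step 4):
  ADD #1: R0 = 0 + 4 = 4  → 4 < 48, loop
  ADD #2: R0 = 4 + 4 = 8  → 8 < 48, loop
  ADD #3: R0 = 8 + 4 = 12  → 12 < 48, loop
  ADD #4: R0 = 12 + 4 = 16  → 16 < 48, loop
  ADD #5: R0 = 16 + 4 = 20  → 20 < 48, loop
  ADD #6: R0 = 20 + 4 = 24  → 24 < 48, loop
  ADD #7: R0 = 24 + 4 = 28  → 28 < 48, loop
  ADD #8: R0 = 28 + 4 = 32  → 32 < 48, loop
  ADD #9: R0 = 32 + 4 = 36  → 36 < 48, loop
  ADD #10: R0 = 36 + 4 = 40  → 40 < 48, loop
  ADD #11: R0 = 40 + 4 = 44  → 44 < 48, loop
  ADD #12: R0 = 44 + 4 = 48  → 48 >= 48, exit
Total ADD instructions: 12

12


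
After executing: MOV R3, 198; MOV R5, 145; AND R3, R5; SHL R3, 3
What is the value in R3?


Register state trace:
  MOV R3, 198  → R3 = 198 (0b11000110)
  MOV R5, 145  → R5 = 145 (0b10010001)
  AND R3, R5  → R3 = 198 AND 145 = 128 (0b10000000)
  SHL R3, 3  → R3 = 128 << 3 = 1024
Final: R3 = 1024

1024


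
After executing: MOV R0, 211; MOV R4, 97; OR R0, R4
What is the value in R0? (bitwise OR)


Register state trace:
  MOV R0, 211  → R0 = 211 (0b11010011)
  MOV R4, 97  → R4 = 97 (0b01100001)
  OR R0, R4   → R0 = 211 OR 97 = 243 (0b11110011)
Final: R0 = 243

243


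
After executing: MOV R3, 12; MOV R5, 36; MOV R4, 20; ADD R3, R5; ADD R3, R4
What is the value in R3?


Register state trace:
  MOV R3, 12  → R3 = 12
  MOV R5, 36  → R5 = 36
  MOV R4, 20  → R4 = 20
  ADD R3, R5  → R3 = 12 + 36 = 48
  ADD R3, R4  → R3 = 48 + 20 = 68
Final: R3 = 68

68


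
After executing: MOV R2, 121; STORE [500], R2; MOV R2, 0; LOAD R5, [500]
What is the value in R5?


Register and memory trace:
  MOV R2, 121  → R2 = 121
  STORE [500], R2  → mem[500] = 121
  MOV R2, 0  → R2 = 0
  LOAD R5, [500]  → R5 = mem[500] = 121
Final: R5 = 121

121


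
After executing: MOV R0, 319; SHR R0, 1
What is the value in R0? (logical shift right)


Register state trace:
  MOV R0, 319  → R0 = 319
  SHR R0, 1  → R0 = 319 >> 1 = 319 // 2^1 = 159
Final: R0 = 159

159


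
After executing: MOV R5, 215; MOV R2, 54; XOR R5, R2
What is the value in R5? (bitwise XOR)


Register state trace:
  MOV R5, 215  → R5 = 215 (0b11010111)
  MOV R2, 54  → R2 = 54 (0b00110110)
  XOR R5, R2  → R5 = 215 XOR 54 = 225 (0b11100001)
Final: R5 = 225

225


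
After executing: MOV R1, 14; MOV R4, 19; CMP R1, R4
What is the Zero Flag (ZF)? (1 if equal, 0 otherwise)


Register state trace:
  MOV R1, 14  → R1 = 14
  MOV R4, 19  → R4 = 19
  CMP R1, R4  → computes 14 - 19 = -5
  Result is nonzero, so values are not equal
ZF = 0

0


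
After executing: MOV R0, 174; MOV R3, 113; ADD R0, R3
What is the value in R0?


Register state trace:
  MOV R0, 174  → R0 = 174
  MOV R3, 113  → R3 = 113
  ADD R0, R3  → R0 = 174 + 113 = 287
Final: R0 = 287

287


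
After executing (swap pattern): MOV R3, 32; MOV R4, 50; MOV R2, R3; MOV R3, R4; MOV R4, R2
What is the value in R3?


Register state trace (swap pattern):
  MOV R3, 32  → R3 = 32
  MOV R4, 50  → R4 = 50
  MOV R2, R3  → R2 = 32  (save R3)
  MOV R3, R4  → R3 = 50  (R3 gets R4's value)
  MOV R4, R2  → R4 = 32  (R4 gets saved value)
Final: R3 = 50

50


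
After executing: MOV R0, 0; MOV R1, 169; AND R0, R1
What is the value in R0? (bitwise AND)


Register state trace:
  MOV R0, 0  → R0 = 0 (0b00000000)
  MOV R1, 169  → R1 = 169 (0b10101001)
  AND R0, R1  → R0 = 0 AND 169 = 0 (0b00000000)
Final: R0 = 0

0


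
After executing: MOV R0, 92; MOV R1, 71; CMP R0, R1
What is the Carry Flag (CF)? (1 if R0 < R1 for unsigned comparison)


Register state trace:
  MOV R0, 92  → R0 = 92
  MOV R1, 71  → R1 = 71
  CMP R0, R1  → unsigned 92 - 71: no borrow
  92 >= 71, so CF = 0
CF = 0

0


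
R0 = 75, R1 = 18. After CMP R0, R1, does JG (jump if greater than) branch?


Trace:
  R0 = 75, R1 = 18
  CMP R0, R1  → compares 75 vs 18
  JG checks: is 75 greater than 18?
  75 > 18, so condition is true
Branch taken: Yes

Yes


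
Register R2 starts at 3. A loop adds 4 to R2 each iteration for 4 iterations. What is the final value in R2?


Starting value: R2 = 3
  Iter 1: R2 = 3 + 4 = 7
  Iter 2: R2 = 7 + 4 = 11
  Iter 3: R2 = 11 + 4 = 15
  Iter 4: R2 = 15 + 4 = 19
Final: R2 = 19

19


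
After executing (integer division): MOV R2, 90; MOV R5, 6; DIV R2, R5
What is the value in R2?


Register state trace:
  MOV R2, 90  → R2 = 90
  MOV R5, 6  → R5 = 6
  DIV R2, R5  → R2 = 90 // 6 = 15
Final: R2 = 15

15


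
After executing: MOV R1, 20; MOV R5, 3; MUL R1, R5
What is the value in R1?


Register state trace:
  MOV R1, 20  → R1 = 20
  MOV R5, 3  → R5 = 3
  MUL R1, R5  → R1 = 20 * 3 = 60
Final: R1 = 60

60


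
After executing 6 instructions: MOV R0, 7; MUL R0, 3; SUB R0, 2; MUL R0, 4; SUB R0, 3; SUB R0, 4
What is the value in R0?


Register state trace:
  MOV R0, 7  → R0 = 7
  MUL R0, 3  → R0 = 7 * 3 = 21
  SUB R0, 2  → R0 = 21 - 2 = 19
  MUL R0, 4  → R0 = 19 * 4 = 76
  SUB R0, 3  → R0 = 76 - 3 = 73
  SUB R0, 4  → R0 = 73 - 4 = 69
Final: R0 = 69

69


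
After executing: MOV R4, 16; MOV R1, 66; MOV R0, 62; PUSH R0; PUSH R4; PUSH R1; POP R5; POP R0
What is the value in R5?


Stack trace (top is rightmost):
  MOV R4, 16  → R4 = 16
  MOV R1, 66  → R1 = 66
  MOV R0, 62  → R0 = 62
  PUSH R0  → stack: [62]
  PUSH R4  → stack: [62, 16]
  PUSH R1  → stack: [62, 16, 66]
  POP R5  → R5 = 66, stack: [62, 16]
  POP R0  → R0 = 16, stack: [62]
Final: R5 = 66

66


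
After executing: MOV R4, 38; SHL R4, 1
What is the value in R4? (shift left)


Register state trace:
  MOV R4, 38  → R4 = 38
  SHL R4, 1  → R4 = 38 << 1 = 38 * 2^1 = 76
Final: R4 = 76

76


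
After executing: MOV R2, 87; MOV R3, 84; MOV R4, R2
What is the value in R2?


Register state trace:
  MOV R2, 87  → R2 = 87
  MOV R3, 84  → R3 = 84
  MOV R4, R2  → R4 = 87
Final: R2 = 87

87


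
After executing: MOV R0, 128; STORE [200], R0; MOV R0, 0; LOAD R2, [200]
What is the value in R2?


Register and memory trace:
  MOV R0, 128  → R0 = 128
  STORE [200], R0  → mem[200] = 128
  MOV R0, 0  → R0 = 0
  LOAD R2, [200]  → R2 = mem[200] = 128
Final: R2 = 128

128


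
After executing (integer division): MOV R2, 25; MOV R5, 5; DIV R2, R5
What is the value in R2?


Register state trace:
  MOV R2, 25  → R2 = 25
  MOV R5, 5  → R5 = 5
  DIV R2, R5  → R2 = 25 // 5 = 5
Final: R2 = 5

5


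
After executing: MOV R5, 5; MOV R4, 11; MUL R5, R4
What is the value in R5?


Register state trace:
  MOV R5, 5  → R5 = 5
  MOV R4, 11  → R4 = 11
  MUL R5, R4  → R5 = 5 * 11 = 55
Final: R5 = 55

55


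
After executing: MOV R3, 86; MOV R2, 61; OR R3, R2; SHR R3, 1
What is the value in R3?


Register state trace:
  MOV R3, 86  → R3 = 86 (0b01010110)
  MOV R2, 61  → R2 = 61 (0b00111101)
  OR R3, R2  → R3 = 86 OR 61 = 127 (0b01111111)
  SHR R3, 1  → R3 = 127 >> 1 = 63
Final: R3 = 63

63


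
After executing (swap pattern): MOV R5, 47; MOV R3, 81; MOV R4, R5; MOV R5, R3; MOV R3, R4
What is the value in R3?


Register state trace (swap pattern):
  MOV R5, 47  → R5 = 47
  MOV R3, 81  → R3 = 81
  MOV R4, R5  → R4 = 47  (save R5)
  MOV R5, R3  → R5 = 81  (R5 gets R3's value)
  MOV R3, R4  → R3 = 47  (R3 gets saved value)
Final: R3 = 47

47


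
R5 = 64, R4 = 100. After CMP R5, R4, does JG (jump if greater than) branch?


Trace:
  R5 = 64, R4 = 100
  CMP R5, R4  → compares 64 vs 100
  JG checks: is 64 greater than 100?
  64 < 100, so condition is false
Branch taken: No

No


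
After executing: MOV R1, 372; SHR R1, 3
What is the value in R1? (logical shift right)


Register state trace:
  MOV R1, 372  → R1 = 372
  SHR R1, 3  → R1 = 372 >> 3 = 372 // 2^3 = 46
Final: R1 = 46

46


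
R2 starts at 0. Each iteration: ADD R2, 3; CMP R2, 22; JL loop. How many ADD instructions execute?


Loop trace (R2 starts at 0, target 22, step 3):
  ADD #1: R2 = 0 + 3 = 3  → 3 < 22, loop
  ADD #2: R2 = 3 + 3 = 6  → 6 < 22, loop
  ADD #3: R2 = 6 + 3 = 9  → 9 < 22, loop
  ADD #4: R2 = 9 + 3 = 12  → 12 < 22, loop
  ADD #5: R2 = 12 + 3 = 15  → 15 < 22, loop
  ADD #6: R2 = 15 + 3 = 18  → 18 < 22, loop
  ADD #7: R2 = 18 + 3 = 21  → 21 < 22, loop
  ADD #8: R2 = 21 + 3 = 24  → 24 >= 22, exit
Total ADD instructions: 8

8


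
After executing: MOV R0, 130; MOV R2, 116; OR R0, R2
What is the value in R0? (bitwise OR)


Register state trace:
  MOV R0, 130  → R0 = 130 (0b10000010)
  MOV R2, 116  → R2 = 116 (0b01110100)
  OR R0, R2   → R0 = 130 OR 116 = 246 (0b11110110)
Final: R0 = 246

246


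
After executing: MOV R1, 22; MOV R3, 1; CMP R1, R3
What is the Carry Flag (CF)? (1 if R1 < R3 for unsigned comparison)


Register state trace:
  MOV R1, 22  → R1 = 22
  MOV R3, 1  → R3 = 1
  CMP R1, R3  → unsigned 22 - 1: no borrow
  22 >= 1, so CF = 0
CF = 0

0


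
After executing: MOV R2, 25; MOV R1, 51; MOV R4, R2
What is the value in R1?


Register state trace:
  MOV R2, 25  → R2 = 25
  MOV R1, 51  → R1 = 51
  MOV R4, R2  → R4 = 25
Final: R1 = 51

51


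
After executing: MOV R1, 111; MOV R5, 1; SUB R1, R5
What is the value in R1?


Register state trace:
  MOV R1, 111  → R1 = 111
  MOV R5, 1  → R5 = 1
  SUB R1, R5  → R1 = 111 - 1 = 110
Final: R1 = 110

110


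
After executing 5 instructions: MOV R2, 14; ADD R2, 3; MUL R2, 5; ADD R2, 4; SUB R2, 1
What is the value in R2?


Register state trace:
  MOV R2, 14  → R2 = 14
  ADD R2, 3  → R2 = 14 + 3 = 17
  MUL R2, 5  → R2 = 17 * 5 = 85
  ADD R2, 4  → R2 = 85 + 4 = 89
  SUB R2, 1  → R2 = 89 - 1 = 88
Final: R2 = 88

88


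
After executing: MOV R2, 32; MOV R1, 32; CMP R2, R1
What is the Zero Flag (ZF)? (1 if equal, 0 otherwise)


Register state trace:
  MOV R2, 32  → R2 = 32
  MOV R1, 32  → R1 = 32
  CMP R2, R1  → computes 32 - 32 = 0
  Result is zero, so values are equal
ZF = 1

1


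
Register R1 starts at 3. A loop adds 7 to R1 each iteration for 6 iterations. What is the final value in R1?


Starting value: R1 = 3
  Iter 1: R1 = 3 + 7 = 10
  Iter 2: R1 = 10 + 7 = 17
  Iter 3: R1 = 17 + 7 = 24
  Iter 4: R1 = 24 + 7 = 31
  Iter 5: R1 = 31 + 7 = 38
  Iter 6: R1 = 38 + 7 = 45
Final: R1 = 45

45


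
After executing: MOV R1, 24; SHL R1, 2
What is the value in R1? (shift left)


Register state trace:
  MOV R1, 24  → R1 = 24
  SHL R1, 2  → R1 = 24 << 2 = 24 * 2^2 = 96
Final: R1 = 96

96


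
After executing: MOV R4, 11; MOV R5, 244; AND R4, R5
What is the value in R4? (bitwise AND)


Register state trace:
  MOV R4, 11  → R4 = 11 (0b00001011)
  MOV R5, 244  → R5 = 244 (0b11110100)
  AND R4, R5  → R4 = 11 AND 244 = 0 (0b00000000)
Final: R4 = 0

0


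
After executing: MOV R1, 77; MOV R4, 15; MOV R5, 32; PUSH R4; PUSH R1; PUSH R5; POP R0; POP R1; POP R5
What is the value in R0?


Stack trace (top is rightmost):
  MOV R1, 77  → R1 = 77
  MOV R4, 15  → R4 = 15
  MOV R5, 32  → R5 = 32
  PUSH R4  → stack: [15]
  PUSH R1  → stack: [15, 77]
  PUSH R5  → stack: [15, 77, 32]
  POP R0  → R0 = 32, stack: [15, 77]
  POP R1  → R1 = 77, stack: [15]
  POP R5  → R5 = 15, stack: []
Final: R0 = 32

32


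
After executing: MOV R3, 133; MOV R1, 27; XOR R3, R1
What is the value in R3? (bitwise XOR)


Register state trace:
  MOV R3, 133  → R3 = 133 (0b10000101)
  MOV R1, 27  → R1 = 27 (0b00011011)
  XOR R3, R1  → R3 = 133 XOR 27 = 158 (0b10011110)
Final: R3 = 158

158


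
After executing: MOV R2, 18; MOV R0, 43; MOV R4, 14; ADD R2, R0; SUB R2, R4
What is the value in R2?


Register state trace:
  MOV R2, 18  → R2 = 18
  MOV R0, 43  → R0 = 43
  MOV R4, 14  → R4 = 14
  ADD R2, R0  → R2 = 18 + 43 = 61
  SUB R2, R4  → R2 = 61 - 14 = 47
Final: R2 = 47

47


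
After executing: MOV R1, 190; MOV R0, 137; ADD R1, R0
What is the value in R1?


Register state trace:
  MOV R1, 190  → R1 = 190
  MOV R0, 137  → R0 = 137
  ADD R1, R0  → R1 = 190 + 137 = 327
Final: R1 = 327

327


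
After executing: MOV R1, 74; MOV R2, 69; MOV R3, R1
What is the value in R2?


Register state trace:
  MOV R1, 74  → R1 = 74
  MOV R2, 69  → R2 = 69
  MOV R3, R1  → R3 = 74
Final: R2 = 69

69


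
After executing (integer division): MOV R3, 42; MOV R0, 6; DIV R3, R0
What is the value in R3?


Register state trace:
  MOV R3, 42  → R3 = 42
  MOV R0, 6  → R0 = 6
  DIV R3, R0  → R3 = 42 // 6 = 7
Final: R3 = 7

7


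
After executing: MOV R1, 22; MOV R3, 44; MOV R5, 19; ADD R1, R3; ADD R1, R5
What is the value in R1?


Register state trace:
  MOV R1, 22  → R1 = 22
  MOV R3, 44  → R3 = 44
  MOV R5, 19  → R5 = 19
  ADD R1, R3  → R1 = 22 + 44 = 66
  ADD R1, R5  → R1 = 66 + 19 = 85
Final: R1 = 85

85


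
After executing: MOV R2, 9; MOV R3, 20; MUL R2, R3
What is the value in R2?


Register state trace:
  MOV R2, 9  → R2 = 9
  MOV R3, 20  → R3 = 20
  MUL R2, R3  → R2 = 9 * 20 = 180
Final: R2 = 180

180


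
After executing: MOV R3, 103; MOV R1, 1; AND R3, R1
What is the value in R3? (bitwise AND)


Register state trace:
  MOV R3, 103  → R3 = 103 (0b01100111)
  MOV R1, 1  → R1 = 1 (0b00000001)
  AND R3, R1  → R3 = 103 AND 1 = 1 (0b00000001)
Final: R3 = 1

1


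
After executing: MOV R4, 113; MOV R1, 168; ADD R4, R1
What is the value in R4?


Register state trace:
  MOV R4, 113  → R4 = 113
  MOV R1, 168  → R1 = 168
  ADD R4, R1  → R4 = 113 + 168 = 281
Final: R4 = 281

281


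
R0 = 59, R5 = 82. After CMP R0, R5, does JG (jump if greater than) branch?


Trace:
  R0 = 59, R5 = 82
  CMP R0, R5  → compares 59 vs 82
  JG checks: is 59 greater than 82?
  59 < 82, so condition is false
Branch taken: No

No


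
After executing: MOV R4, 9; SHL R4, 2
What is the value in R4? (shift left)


Register state trace:
  MOV R4, 9  → R4 = 9
  SHL R4, 2  → R4 = 9 << 2 = 9 * 2^2 = 36
Final: R4 = 36

36


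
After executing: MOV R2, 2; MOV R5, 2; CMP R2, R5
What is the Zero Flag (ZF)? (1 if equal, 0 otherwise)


Register state trace:
  MOV R2, 2  → R2 = 2
  MOV R5, 2  → R5 = 2
  CMP R2, R5  → computes 2 - 2 = 0
  Result is zero, so values are equal
ZF = 1

1


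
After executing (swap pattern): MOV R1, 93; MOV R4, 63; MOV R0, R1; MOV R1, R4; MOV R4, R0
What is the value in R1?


Register state trace (swap pattern):
  MOV R1, 93  → R1 = 93
  MOV R4, 63  → R4 = 63
  MOV R0, R1  → R0 = 93  (save R1)
  MOV R1, R4  → R1 = 63  (R1 gets R4's value)
  MOV R4, R0  → R4 = 93  (R4 gets saved value)
Final: R1 = 63

63


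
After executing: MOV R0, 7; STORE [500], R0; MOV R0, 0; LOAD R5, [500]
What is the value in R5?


Register and memory trace:
  MOV R0, 7  → R0 = 7
  STORE [500], R0  → mem[500] = 7
  MOV R0, 0  → R0 = 0
  LOAD R5, [500]  → R5 = mem[500] = 7
Final: R5 = 7

7


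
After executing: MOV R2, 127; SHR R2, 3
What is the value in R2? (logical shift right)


Register state trace:
  MOV R2, 127  → R2 = 127
  SHR R2, 3  → R2 = 127 >> 3 = 127 // 2^3 = 15
Final: R2 = 15

15


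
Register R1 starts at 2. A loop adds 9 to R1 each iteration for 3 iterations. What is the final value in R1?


Starting value: R1 = 2
  Iter 1: R1 = 2 + 9 = 11
  Iter 2: R1 = 11 + 9 = 20
  Iter 3: R1 = 20 + 9 = 29
Final: R1 = 29

29


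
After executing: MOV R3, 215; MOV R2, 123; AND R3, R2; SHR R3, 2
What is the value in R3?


Register state trace:
  MOV R3, 215  → R3 = 215 (0b11010111)
  MOV R2, 123  → R2 = 123 (0b01111011)
  AND R3, R2  → R3 = 215 AND 123 = 83 (0b01010011)
  SHR R3, 2  → R3 = 83 >> 2 = 20
Final: R3 = 20

20


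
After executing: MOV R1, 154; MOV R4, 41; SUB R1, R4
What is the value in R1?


Register state trace:
  MOV R1, 154  → R1 = 154
  MOV R4, 41  → R4 = 41
  SUB R1, R4  → R1 = 154 - 41 = 113
Final: R1 = 113

113


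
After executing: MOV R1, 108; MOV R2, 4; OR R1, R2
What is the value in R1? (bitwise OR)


Register state trace:
  MOV R1, 108  → R1 = 108 (0b01101100)
  MOV R2, 4  → R2 = 4 (0b00000100)
  OR R1, R2   → R1 = 108 OR 4 = 108 (0b01101100)
Final: R1 = 108

108


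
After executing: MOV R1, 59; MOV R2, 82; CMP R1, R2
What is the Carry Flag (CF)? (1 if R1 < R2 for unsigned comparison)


Register state trace:
  MOV R1, 59  → R1 = 59
  MOV R2, 82  → R2 = 82
  CMP R1, R2  → unsigned 59 - 82: borrow occurs
  59 < 82, so CF = 1
CF = 1

1


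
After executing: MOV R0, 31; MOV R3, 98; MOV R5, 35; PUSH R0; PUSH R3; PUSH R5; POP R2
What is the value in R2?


Stack trace (top is rightmost):
  MOV R0, 31  → R0 = 31
  MOV R3, 98  → R3 = 98
  MOV R5, 35  → R5 = 35
  PUSH R0  → stack: [31]
  PUSH R3  → stack: [31, 98]
  PUSH R5  → stack: [31, 98, 35]
  POP R2  → R2 = 35, stack: [31, 98]
Final: R2 = 35

35


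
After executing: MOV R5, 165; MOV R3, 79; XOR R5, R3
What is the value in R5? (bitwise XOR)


Register state trace:
  MOV R5, 165  → R5 = 165 (0b10100101)
  MOV R3, 79  → R3 = 79 (0b01001111)
  XOR R5, R3  → R5 = 165 XOR 79 = 234 (0b11101010)
Final: R5 = 234

234


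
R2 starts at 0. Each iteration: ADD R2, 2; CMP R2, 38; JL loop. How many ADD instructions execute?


Loop trace (R2 starts at 0, target 38, step 2):
  ADD #1: R2 = 0 + 2 = 2  → 2 < 38, loop
  ADD #2: R2 = 2 + 2 = 4  → 4 < 38, loop
  ADD #3: R2 = 4 + 2 = 6  → 6 < 38, loop
  ADD #4: R2 = 6 + 2 = 8  → 8 < 38, loop
  ADD #5: R2 = 8 + 2 = 10  → 10 < 38, loop
  ADD #6: R2 = 10 + 2 = 12  → 12 < 38, loop
  ADD #7: R2 = 12 + 2 = 14  → 14 < 38, loop
  ADD #8: R2 = 14 + 2 = 16  → 16 < 38, loop
  ADD #9: R2 = 16 + 2 = 18  → 18 < 38, loop
  ADD #10: R2 = 18 + 2 = 20  → 20 < 38, loop
  ADD #11: R2 = 20 + 2 = 22  → 22 < 38, loop
  ADD #12: R2 = 22 + 2 = 24  → 24 < 38, loop
  ADD #13: R2 = 24 + 2 = 26  → 26 < 38, loop
  ADD #14: R2 = 26 + 2 = 28  → 28 < 38, loop
  ADD #15: R2 = 28 + 2 = 30  → 30 < 38, loop
  ADD #16: R2 = 30 + 2 = 32  → 32 < 38, loop
  ADD #17: R2 = 32 + 2 = 34  → 34 < 38, loop
  ADD #18: R2 = 34 + 2 = 36  → 36 < 38, loop
  ADD #19: R2 = 36 + 2 = 38  → 38 >= 38, exit
Total ADD instructions: 19

19


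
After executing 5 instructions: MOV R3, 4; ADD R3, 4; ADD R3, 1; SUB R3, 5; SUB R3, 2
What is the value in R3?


Register state trace:
  MOV R3, 4  → R3 = 4
  ADD R3, 4  → R3 = 4 + 4 = 8
  ADD R3, 1  → R3 = 8 + 1 = 9
  SUB R3, 5  → R3 = 9 - 5 = 4
  SUB R3, 2  → R3 = 4 - 2 = 2
Final: R3 = 2

2


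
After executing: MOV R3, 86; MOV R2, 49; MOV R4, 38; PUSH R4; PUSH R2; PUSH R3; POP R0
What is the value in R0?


Stack trace (top is rightmost):
  MOV R3, 86  → R3 = 86
  MOV R2, 49  → R2 = 49
  MOV R4, 38  → R4 = 38
  PUSH R4  → stack: [38]
  PUSH R2  → stack: [38, 49]
  PUSH R3  → stack: [38, 49, 86]
  POP R0  → R0 = 86, stack: [38, 49]
Final: R0 = 86

86


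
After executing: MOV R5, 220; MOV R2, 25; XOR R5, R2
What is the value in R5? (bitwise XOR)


Register state trace:
  MOV R5, 220  → R5 = 220 (0b11011100)
  MOV R2, 25  → R2 = 25 (0b00011001)
  XOR R5, R2  → R5 = 220 XOR 25 = 197 (0b11000101)
Final: R5 = 197

197


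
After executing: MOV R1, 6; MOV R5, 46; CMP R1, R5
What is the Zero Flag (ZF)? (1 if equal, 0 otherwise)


Register state trace:
  MOV R1, 6  → R1 = 6
  MOV R5, 46  → R5 = 46
  CMP R1, R5  → computes 6 - 46 = -40
  Result is nonzero, so values are not equal
ZF = 0

0


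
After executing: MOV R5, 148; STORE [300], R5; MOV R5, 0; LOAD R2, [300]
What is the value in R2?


Register and memory trace:
  MOV R5, 148  → R5 = 148
  STORE [300], R5  → mem[300] = 148
  MOV R5, 0  → R5 = 0
  LOAD R2, [300]  → R2 = mem[300] = 148
Final: R2 = 148

148


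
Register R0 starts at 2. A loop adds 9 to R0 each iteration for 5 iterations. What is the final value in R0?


Starting value: R0 = 2
  Iter 1: R0 = 2 + 9 = 11
  Iter 2: R0 = 11 + 9 = 20
  Iter 3: R0 = 20 + 9 = 29
  Iter 4: R0 = 29 + 9 = 38
  Iter 5: R0 = 38 + 9 = 47
Final: R0 = 47

47


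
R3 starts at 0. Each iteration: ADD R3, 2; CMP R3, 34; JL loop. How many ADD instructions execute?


Loop trace (R3 starts at 0, target 34, step 2):
  ADD #1: R3 = 0 + 2 = 2  → 2 < 34, loop
  ADD #2: R3 = 2 + 2 = 4  → 4 < 34, loop
  ADD #3: R3 = 4 + 2 = 6  → 6 < 34, loop
  ADD #4: R3 = 6 + 2 = 8  → 8 < 34, loop
  ADD #5: R3 = 8 + 2 = 10  → 10 < 34, loop
  ADD #6: R3 = 10 + 2 = 12  → 12 < 34, loop
  ADD #7: R3 = 12 + 2 = 14  → 14 < 34, loop
  ADD #8: R3 = 14 + 2 = 16  → 16 < 34, loop
  ADD #9: R3 = 16 + 2 = 18  → 18 < 34, loop
  ADD #10: R3 = 18 + 2 = 20  → 20 < 34, loop
  ADD #11: R3 = 20 + 2 = 22  → 22 < 34, loop
  ADD #12: R3 = 22 + 2 = 24  → 24 < 34, loop
  ADD #13: R3 = 24 + 2 = 26  → 26 < 34, loop
  ADD #14: R3 = 26 + 2 = 28  → 28 < 34, loop
  ADD #15: R3 = 28 + 2 = 30  → 30 < 34, loop
  ADD #16: R3 = 30 + 2 = 32  → 32 < 34, loop
  ADD #17: R3 = 32 + 2 = 34  → 34 >= 34, exit
Total ADD instructions: 17

17


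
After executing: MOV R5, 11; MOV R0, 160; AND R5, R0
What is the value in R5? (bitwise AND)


Register state trace:
  MOV R5, 11  → R5 = 11 (0b00001011)
  MOV R0, 160  → R0 = 160 (0b10100000)
  AND R5, R0  → R5 = 11 AND 160 = 0 (0b00000000)
Final: R5 = 0

0


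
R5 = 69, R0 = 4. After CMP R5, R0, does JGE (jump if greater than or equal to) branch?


Trace:
  R5 = 69, R0 = 4
  CMP R5, R0  → compares 69 vs 4
  JGE checks: is 69 greater than or equal to 4?
  69 > 4, so condition is true
Branch taken: Yes

Yes


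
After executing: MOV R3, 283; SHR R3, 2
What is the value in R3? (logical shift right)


Register state trace:
  MOV R3, 283  → R3 = 283
  SHR R3, 2  → R3 = 283 >> 2 = 283 // 2^2 = 70
Final: R3 = 70

70


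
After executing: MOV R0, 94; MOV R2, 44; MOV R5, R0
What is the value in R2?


Register state trace:
  MOV R0, 94  → R0 = 94
  MOV R2, 44  → R2 = 44
  MOV R5, R0  → R5 = 94
Final: R2 = 44

44


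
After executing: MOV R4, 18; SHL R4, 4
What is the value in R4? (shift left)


Register state trace:
  MOV R4, 18  → R4 = 18
  SHL R4, 4  → R4 = 18 << 4 = 18 * 2^4 = 288
Final: R4 = 288

288


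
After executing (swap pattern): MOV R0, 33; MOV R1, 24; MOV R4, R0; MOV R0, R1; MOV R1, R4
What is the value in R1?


Register state trace (swap pattern):
  MOV R0, 33  → R0 = 33
  MOV R1, 24  → R1 = 24
  MOV R4, R0  → R4 = 33  (save R0)
  MOV R0, R1  → R0 = 24  (R0 gets R1's value)
  MOV R1, R4  → R1 = 33  (R1 gets saved value)
Final: R1 = 33

33


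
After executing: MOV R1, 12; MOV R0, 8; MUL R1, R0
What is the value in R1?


Register state trace:
  MOV R1, 12  → R1 = 12
  MOV R0, 8  → R0 = 8
  MUL R1, R0  → R1 = 12 * 8 = 96
Final: R1 = 96

96


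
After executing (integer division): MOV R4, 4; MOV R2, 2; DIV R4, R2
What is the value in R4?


Register state trace:
  MOV R4, 4  → R4 = 4
  MOV R2, 2  → R2 = 2
  DIV R4, R2  → R4 = 4 // 2 = 2
Final: R4 = 2

2


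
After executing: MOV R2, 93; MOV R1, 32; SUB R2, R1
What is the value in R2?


Register state trace:
  MOV R2, 93  → R2 = 93
  MOV R1, 32  → R1 = 32
  SUB R2, R1  → R2 = 93 - 32 = 61
Final: R2 = 61

61


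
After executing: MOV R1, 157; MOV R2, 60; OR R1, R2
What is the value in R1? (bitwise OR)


Register state trace:
  MOV R1, 157  → R1 = 157 (0b10011101)
  MOV R2, 60  → R2 = 60 (0b00111100)
  OR R1, R2   → R1 = 157 OR 60 = 189 (0b10111101)
Final: R1 = 189

189


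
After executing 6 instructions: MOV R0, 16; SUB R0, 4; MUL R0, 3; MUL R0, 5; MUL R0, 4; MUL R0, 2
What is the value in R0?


Register state trace:
  MOV R0, 16  → R0 = 16
  SUB R0, 4  → R0 = 16 - 4 = 12
  MUL R0, 3  → R0 = 12 * 3 = 36
  MUL R0, 5  → R0 = 36 * 5 = 180
  MUL R0, 4  → R0 = 180 * 4 = 720
  MUL R0, 2  → R0 = 720 * 2 = 1440
Final: R0 = 1440

1440


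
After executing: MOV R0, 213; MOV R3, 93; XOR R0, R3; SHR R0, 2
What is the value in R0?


Register state trace:
  MOV R0, 213  → R0 = 213 (0b11010101)
  MOV R3, 93  → R3 = 93 (0b01011101)
  XOR R0, R3  → R0 = 213 XOR 93 = 136 (0b10001000)
  SHR R0, 2  → R0 = 136 >> 2 = 34
Final: R0 = 34

34


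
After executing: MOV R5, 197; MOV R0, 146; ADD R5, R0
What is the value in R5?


Register state trace:
  MOV R5, 197  → R5 = 197
  MOV R0, 146  → R0 = 146
  ADD R5, R0  → R5 = 197 + 146 = 343
Final: R5 = 343

343


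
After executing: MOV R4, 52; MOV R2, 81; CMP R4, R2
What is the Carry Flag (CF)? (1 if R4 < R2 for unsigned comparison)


Register state trace:
  MOV R4, 52  → R4 = 52
  MOV R2, 81  → R2 = 81
  CMP R4, R2  → unsigned 52 - 81: borrow occurs
  52 < 81, so CF = 1
CF = 1

1


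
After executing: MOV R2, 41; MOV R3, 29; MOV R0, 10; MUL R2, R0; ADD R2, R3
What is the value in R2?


Register state trace:
  MOV R2, 41  → R2 = 41
  MOV R3, 29  → R3 = 29
  MOV R0, 10  → R0 = 10
  MUL R2, R0  → R2 = 41 * 10 = 410
  ADD R2, R3  → R2 = 410 + 29 = 439
Final: R2 = 439

439


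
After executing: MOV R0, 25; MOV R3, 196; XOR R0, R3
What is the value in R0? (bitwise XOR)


Register state trace:
  MOV R0, 25  → R0 = 25 (0b00011001)
  MOV R3, 196  → R3 = 196 (0b11000100)
  XOR R0, R3  → R0 = 25 XOR 196 = 221 (0b11011101)
Final: R0 = 221

221


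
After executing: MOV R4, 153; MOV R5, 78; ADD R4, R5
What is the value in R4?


Register state trace:
  MOV R4, 153  → R4 = 153
  MOV R5, 78  → R5 = 78
  ADD R4, R5  → R4 = 153 + 78 = 231
Final: R4 = 231

231


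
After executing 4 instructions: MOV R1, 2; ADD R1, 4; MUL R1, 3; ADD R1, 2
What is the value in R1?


Register state trace:
  MOV R1, 2  → R1 = 2
  ADD R1, 4  → R1 = 2 + 4 = 6
  MUL R1, 3  → R1 = 6 * 3 = 18
  ADD R1, 2  → R1 = 18 + 2 = 20
Final: R1 = 20

20


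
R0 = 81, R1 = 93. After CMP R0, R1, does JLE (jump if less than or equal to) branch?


Trace:
  R0 = 81, R1 = 93
  CMP R0, R1  → compares 81 vs 93
  JLE checks: is 81 less than or equal to 93?
  81 < 93, so condition is true
Branch taken: Yes

Yes


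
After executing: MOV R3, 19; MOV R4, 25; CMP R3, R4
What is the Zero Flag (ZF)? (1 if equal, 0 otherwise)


Register state trace:
  MOV R3, 19  → R3 = 19
  MOV R4, 25  → R4 = 25
  CMP R3, R4  → computes 19 - 25 = -6
  Result is nonzero, so values are not equal
ZF = 0

0


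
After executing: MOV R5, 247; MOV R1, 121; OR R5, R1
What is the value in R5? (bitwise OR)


Register state trace:
  MOV R5, 247  → R5 = 247 (0b11110111)
  MOV R1, 121  → R1 = 121 (0b01111001)
  OR R5, R1   → R5 = 247 OR 121 = 255 (0b11111111)
Final: R5 = 255

255


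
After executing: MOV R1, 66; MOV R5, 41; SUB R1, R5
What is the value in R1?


Register state trace:
  MOV R1, 66  → R1 = 66
  MOV R5, 41  → R5 = 41
  SUB R1, R5  → R1 = 66 - 41 = 25
Final: R1 = 25

25


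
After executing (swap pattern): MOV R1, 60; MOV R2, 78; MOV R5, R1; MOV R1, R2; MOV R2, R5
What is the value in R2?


Register state trace (swap pattern):
  MOV R1, 60  → R1 = 60
  MOV R2, 78  → R2 = 78
  MOV R5, R1  → R5 = 60  (save R1)
  MOV R1, R2  → R1 = 78  (R1 gets R2's value)
  MOV R2, R5  → R2 = 60  (R2 gets saved value)
Final: R2 = 60

60


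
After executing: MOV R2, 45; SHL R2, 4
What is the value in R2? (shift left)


Register state trace:
  MOV R2, 45  → R2 = 45
  SHL R2, 4  → R2 = 45 << 4 = 45 * 2^4 = 720
Final: R2 = 720

720


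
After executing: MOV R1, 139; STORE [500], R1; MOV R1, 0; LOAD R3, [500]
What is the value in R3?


Register and memory trace:
  MOV R1, 139  → R1 = 139
  STORE [500], R1  → mem[500] = 139
  MOV R1, 0  → R1 = 0
  LOAD R3, [500]  → R3 = mem[500] = 139
Final: R3 = 139

139


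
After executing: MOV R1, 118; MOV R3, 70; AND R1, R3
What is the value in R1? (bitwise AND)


Register state trace:
  MOV R1, 118  → R1 = 118 (0b01110110)
  MOV R3, 70  → R3 = 70 (0b01000110)
  AND R1, R3  → R1 = 118 AND 70 = 70 (0b01000110)
Final: R1 = 70

70


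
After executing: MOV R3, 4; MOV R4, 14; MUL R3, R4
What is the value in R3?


Register state trace:
  MOV R3, 4  → R3 = 4
  MOV R4, 14  → R4 = 14
  MUL R3, R4  → R3 = 4 * 14 = 56
Final: R3 = 56

56


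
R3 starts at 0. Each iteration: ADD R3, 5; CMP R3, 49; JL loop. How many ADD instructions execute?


Loop trace (R3 starts at 0, target 49, step 5):
  ADD #1: R3 = 0 + 5 = 5  → 5 < 49, loop
  ADD #2: R3 = 5 + 5 = 10  → 10 < 49, loop
  ADD #3: R3 = 10 + 5 = 15  → 15 < 49, loop
  ADD #4: R3 = 15 + 5 = 20  → 20 < 49, loop
  ADD #5: R3 = 20 + 5 = 25  → 25 < 49, loop
  ADD #6: R3 = 25 + 5 = 30  → 30 < 49, loop
  ADD #7: R3 = 30 + 5 = 35  → 35 < 49, loop
  ADD #8: R3 = 35 + 5 = 40  → 40 < 49, loop
  ADD #9: R3 = 40 + 5 = 45  → 45 < 49, loop
  ADD #10: R3 = 45 + 5 = 50  → 50 >= 49, exit
Total ADD instructions: 10

10


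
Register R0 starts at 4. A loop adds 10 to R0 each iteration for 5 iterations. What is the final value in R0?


Starting value: R0 = 4
  Iter 1: R0 = 4 + 10 = 14
  Iter 2: R0 = 14 + 10 = 24
  Iter 3: R0 = 24 + 10 = 34
  Iter 4: R0 = 34 + 10 = 44
  Iter 5: R0 = 44 + 10 = 54
Final: R0 = 54

54


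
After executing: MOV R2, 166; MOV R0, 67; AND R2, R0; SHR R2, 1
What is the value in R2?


Register state trace:
  MOV R2, 166  → R2 = 166 (0b10100110)
  MOV R0, 67  → R0 = 67 (0b01000011)
  AND R2, R0  → R2 = 166 AND 67 = 2 (0b00000010)
  SHR R2, 1  → R2 = 2 >> 1 = 1
Final: R2 = 1

1


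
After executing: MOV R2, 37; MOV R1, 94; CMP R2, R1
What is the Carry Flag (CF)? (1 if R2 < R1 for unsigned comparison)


Register state trace:
  MOV R2, 37  → R2 = 37
  MOV R1, 94  → R1 = 94
  CMP R2, R1  → unsigned 37 - 94: borrow occurs
  37 < 94, so CF = 1
CF = 1

1


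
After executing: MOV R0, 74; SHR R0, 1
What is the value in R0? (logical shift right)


Register state trace:
  MOV R0, 74  → R0 = 74
  SHR R0, 1  → R0 = 74 >> 1 = 74 // 2^1 = 37
Final: R0 = 37

37


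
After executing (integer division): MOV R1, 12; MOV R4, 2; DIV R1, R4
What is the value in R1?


Register state trace:
  MOV R1, 12  → R1 = 12
  MOV R4, 2  → R4 = 2
  DIV R1, R4  → R1 = 12 // 2 = 6
Final: R1 = 6

6


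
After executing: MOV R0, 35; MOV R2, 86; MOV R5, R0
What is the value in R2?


Register state trace:
  MOV R0, 35  → R0 = 35
  MOV R2, 86  → R2 = 86
  MOV R5, R0  → R5 = 35
Final: R2 = 86

86


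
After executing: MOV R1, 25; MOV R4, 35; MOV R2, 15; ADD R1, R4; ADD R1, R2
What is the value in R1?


Register state trace:
  MOV R1, 25  → R1 = 25
  MOV R4, 35  → R4 = 35
  MOV R2, 15  → R2 = 15
  ADD R1, R4  → R1 = 25 + 35 = 60
  ADD R1, R2  → R1 = 60 + 15 = 75
Final: R1 = 75

75


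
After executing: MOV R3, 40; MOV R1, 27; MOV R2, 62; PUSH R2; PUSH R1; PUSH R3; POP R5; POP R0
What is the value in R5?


Stack trace (top is rightmost):
  MOV R3, 40  → R3 = 40
  MOV R1, 27  → R1 = 27
  MOV R2, 62  → R2 = 62
  PUSH R2  → stack: [62]
  PUSH R1  → stack: [62, 27]
  PUSH R3  → stack: [62, 27, 40]
  POP R5  → R5 = 40, stack: [62, 27]
  POP R0  → R0 = 27, stack: [62]
Final: R5 = 40

40


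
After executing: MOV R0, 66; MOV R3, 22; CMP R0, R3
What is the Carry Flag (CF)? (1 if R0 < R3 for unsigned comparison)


Register state trace:
  MOV R0, 66  → R0 = 66
  MOV R3, 22  → R3 = 22
  CMP R0, R3  → unsigned 66 - 22: no borrow
  66 >= 22, so CF = 0
CF = 0

0


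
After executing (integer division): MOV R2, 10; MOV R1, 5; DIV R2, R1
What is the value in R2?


Register state trace:
  MOV R2, 10  → R2 = 10
  MOV R1, 5  → R1 = 5
  DIV R2, R1  → R2 = 10 // 5 = 2
Final: R2 = 2

2


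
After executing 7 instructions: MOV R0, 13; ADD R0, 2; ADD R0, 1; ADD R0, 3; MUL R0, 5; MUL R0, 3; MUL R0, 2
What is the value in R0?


Register state trace:
  MOV R0, 13  → R0 = 13
  ADD R0, 2  → R0 = 13 + 2 = 15
  ADD R0, 1  → R0 = 15 + 1 = 16
  ADD R0, 3  → R0 = 16 + 3 = 19
  MUL R0, 5  → R0 = 19 * 5 = 95
  MUL R0, 3  → R0 = 95 * 3 = 285
  MUL R0, 2  → R0 = 285 * 2 = 570
Final: R0 = 570

570


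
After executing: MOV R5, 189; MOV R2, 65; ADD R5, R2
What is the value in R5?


Register state trace:
  MOV R5, 189  → R5 = 189
  MOV R2, 65  → R2 = 65
  ADD R5, R2  → R5 = 189 + 65 = 254
Final: R5 = 254

254
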